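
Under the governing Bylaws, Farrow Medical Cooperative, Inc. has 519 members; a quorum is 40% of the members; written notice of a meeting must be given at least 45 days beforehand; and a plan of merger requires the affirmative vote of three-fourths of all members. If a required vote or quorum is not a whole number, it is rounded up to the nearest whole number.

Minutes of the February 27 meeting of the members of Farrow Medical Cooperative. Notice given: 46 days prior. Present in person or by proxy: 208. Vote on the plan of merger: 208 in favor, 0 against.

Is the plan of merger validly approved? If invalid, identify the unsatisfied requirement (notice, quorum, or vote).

Invalid — vote requirement not satisfied.

Notice: 46 days given; 45 required. Satisfied.
Quorum: 40% of 519 = 207.60, rounded up to 208; 208 present. Satisfied.
Vote: requires three-fourths of all members (519); 3/4 of 519 = 389.25, rounded up to 390, so 390 needed; 208 in favor. Not satisfied.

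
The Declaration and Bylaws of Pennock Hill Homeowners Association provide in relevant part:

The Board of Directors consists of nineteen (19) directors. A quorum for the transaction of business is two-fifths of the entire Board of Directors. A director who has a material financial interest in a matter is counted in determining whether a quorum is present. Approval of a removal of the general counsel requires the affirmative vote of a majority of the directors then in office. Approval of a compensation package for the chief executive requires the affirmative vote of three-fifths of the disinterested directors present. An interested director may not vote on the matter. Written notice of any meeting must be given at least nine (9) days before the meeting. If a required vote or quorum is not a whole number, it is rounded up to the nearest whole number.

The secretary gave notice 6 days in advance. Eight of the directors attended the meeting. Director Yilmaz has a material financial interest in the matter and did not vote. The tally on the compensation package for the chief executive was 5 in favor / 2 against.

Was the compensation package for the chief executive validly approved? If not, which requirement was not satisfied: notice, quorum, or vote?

Notice: 6 days given; 9 required (6 < 9). Not satisfied.
Quorum: 8 present (interested directors count toward quorum); quorum is 8. Satisfied.
Vote: the compensation package for the chief executive requires three-fifths of the disinterested directors present (8 − 1 = 7). 3/5 of 7 = 4.20, rounded up to 5, so 5 affirmative votes are needed; 5 voted in favor. Satisfied.

Invalid — notice requirement not satisfied.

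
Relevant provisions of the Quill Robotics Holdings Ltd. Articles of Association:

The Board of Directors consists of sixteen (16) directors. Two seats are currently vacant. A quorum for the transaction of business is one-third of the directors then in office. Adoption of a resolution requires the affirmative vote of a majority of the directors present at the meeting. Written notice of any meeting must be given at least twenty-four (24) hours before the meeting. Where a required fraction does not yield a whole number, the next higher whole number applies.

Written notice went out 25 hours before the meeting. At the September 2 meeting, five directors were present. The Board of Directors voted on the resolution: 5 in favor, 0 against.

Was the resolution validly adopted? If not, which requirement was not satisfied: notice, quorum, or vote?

Valid — all requirements satisfied.

Notice: 25 hours given; 24 required (25 ≥ 24). Satisfied.
Quorum: 5 present; quorum is 5. Satisfied.
Vote: the resolution requires a majority of the directors present (5). A majority of 5 is 3, so 3 affirmative votes are needed; 5 voted in favor. Satisfied.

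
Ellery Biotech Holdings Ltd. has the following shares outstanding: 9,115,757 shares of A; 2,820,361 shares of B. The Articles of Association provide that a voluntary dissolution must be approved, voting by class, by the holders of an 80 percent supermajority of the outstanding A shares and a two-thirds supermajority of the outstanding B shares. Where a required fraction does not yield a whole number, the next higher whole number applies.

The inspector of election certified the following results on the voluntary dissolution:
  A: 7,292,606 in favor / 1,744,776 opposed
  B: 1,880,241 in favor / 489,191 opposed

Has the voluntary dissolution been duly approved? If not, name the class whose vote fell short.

Approved — every class gave the required vote.

A: 4/5 of 9115757 = 7292605.60, rounded up to 7292606; 7,292,606 required, 7,292,606 in favor — approved.
B: 2/3 of 2820361 = 1880240.67, rounded up to 1880241; 1,880,241 required, 1,880,241 in favor — approved.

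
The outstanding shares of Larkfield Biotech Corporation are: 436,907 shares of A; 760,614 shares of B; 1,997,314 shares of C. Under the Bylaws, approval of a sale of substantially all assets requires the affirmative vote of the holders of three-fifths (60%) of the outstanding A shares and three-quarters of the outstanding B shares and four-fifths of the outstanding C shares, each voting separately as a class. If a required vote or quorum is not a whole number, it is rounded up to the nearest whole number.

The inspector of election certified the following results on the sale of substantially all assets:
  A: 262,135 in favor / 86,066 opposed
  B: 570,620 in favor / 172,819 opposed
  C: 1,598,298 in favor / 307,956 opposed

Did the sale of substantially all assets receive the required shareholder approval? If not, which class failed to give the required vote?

Not approved — the A shares did not give the required vote.

A: 3/5 of 436907 = 262144.20, rounded up to 262145; 262,145 required, 262,135 in favor — not approved.
B: 3/4 of 760614 = 570460.50, rounded up to 570461; 570,461 required, 570,620 in favor — approved.
C: 4/5 of 1997314 = 1597851.20, rounded up to 1597852; 1,597,852 required, 1,598,298 in favor — approved.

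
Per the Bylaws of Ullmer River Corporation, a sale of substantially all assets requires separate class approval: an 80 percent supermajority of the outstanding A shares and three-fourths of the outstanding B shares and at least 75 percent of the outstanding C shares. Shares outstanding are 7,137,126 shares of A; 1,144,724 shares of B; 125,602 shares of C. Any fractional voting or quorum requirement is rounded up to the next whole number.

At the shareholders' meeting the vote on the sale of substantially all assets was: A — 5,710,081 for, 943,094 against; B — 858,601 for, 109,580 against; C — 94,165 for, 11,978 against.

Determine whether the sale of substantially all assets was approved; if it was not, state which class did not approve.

A: 4/5 of 7137126 = 5709700.80, rounded up to 5709701; 5,709,701 required, 5,710,081 in favor — approved.
B: 3/4 of 1144724 = 858543; 858,543 required, 858,601 in favor — approved.
C: 3/4 of 125602 = 94201.50, rounded up to 94202; 94,202 required, 94,165 in favor — not approved.

Not approved — the C shares did not give the required vote.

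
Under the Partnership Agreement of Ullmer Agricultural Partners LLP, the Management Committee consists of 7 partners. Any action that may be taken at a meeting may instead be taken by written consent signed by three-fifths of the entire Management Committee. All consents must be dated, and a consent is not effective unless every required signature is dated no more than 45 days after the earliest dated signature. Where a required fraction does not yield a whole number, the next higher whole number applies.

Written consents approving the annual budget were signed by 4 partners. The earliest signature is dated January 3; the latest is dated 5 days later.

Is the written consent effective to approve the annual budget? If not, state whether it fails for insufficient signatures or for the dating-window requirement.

Not effective — insufficient signatures.

Signatures required: three-fifths of 7 — 3/5 of 7 = 4.20, rounded up to 5, so 5 needed; 4 signed. Insufficient.
Dating window: the latest signature is 5 days after the earliest; the limit is 45 days. Within the window.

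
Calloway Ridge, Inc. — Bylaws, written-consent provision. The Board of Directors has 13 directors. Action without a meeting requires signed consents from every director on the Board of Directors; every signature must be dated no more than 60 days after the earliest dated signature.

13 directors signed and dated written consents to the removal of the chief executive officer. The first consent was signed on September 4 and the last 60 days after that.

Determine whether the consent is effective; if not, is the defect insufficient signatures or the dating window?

Effective — both the signature and dating-window requirements are satisfied.

Signatures required: the unanimous vote of 13 — unanimous means all 13, so 13 needed; 13 signed. Sufficient.
Dating window: the latest signature is 60 days after the earliest; the limit is 60 days. Within the window.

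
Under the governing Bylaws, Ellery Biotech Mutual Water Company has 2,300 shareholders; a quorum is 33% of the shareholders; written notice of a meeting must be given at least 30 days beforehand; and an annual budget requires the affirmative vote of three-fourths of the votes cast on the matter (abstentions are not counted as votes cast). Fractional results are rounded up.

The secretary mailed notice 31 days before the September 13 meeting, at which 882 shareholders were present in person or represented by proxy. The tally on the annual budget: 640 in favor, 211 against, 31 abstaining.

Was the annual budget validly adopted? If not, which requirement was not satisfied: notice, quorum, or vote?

Valid — all requirements satisfied.

Notice: 31 days given; 30 required. Satisfied.
Quorum: 33% of 2,300 = 759; 882 present. Satisfied.
Vote: requires three-fourths of the votes cast (882 − 31 abstaining = 851); 3/4 of 851 = 638.25, rounded up to 639, so 639 needed; 640 in favor. Satisfied.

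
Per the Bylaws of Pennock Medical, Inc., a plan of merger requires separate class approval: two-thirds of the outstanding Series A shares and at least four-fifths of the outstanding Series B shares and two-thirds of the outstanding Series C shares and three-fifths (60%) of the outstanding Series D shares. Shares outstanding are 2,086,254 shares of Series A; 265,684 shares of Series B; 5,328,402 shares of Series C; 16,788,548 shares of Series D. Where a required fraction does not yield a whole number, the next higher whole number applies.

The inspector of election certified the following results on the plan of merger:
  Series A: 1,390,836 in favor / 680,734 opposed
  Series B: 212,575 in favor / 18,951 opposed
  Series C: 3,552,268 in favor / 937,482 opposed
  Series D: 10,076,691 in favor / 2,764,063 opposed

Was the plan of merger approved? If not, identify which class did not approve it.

Series A: 2/3 of 2086254 = 1390836; 1,390,836 required, 1,390,836 in favor — approved.
Series B: 4/5 of 265684 = 212547.20, rounded up to 212548; 212,548 required, 212,575 in favor — approved.
Series C: 2/3 of 5328402 = 3552268; 3,552,268 required, 3,552,268 in favor — approved.
Series D: 3/5 of 16788548 = 10073128.80, rounded up to 10073129; 10,073,129 required, 10,076,691 in favor — approved.

Approved — every class gave the required vote.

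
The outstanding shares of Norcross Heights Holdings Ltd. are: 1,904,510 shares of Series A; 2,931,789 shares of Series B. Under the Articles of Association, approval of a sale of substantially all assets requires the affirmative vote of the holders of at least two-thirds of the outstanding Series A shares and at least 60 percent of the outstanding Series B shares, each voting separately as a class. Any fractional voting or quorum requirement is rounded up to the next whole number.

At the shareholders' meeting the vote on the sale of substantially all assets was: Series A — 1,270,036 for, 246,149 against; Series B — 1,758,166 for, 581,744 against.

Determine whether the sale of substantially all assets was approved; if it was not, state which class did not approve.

Series A: 2/3 of 1904510 = 1269673.33, rounded up to 1269674; 1,269,674 required, 1,270,036 in favor — approved.
Series B: 3/5 of 2931789 = 1759073.40, rounded up to 1759074; 1,759,074 required, 1,758,166 in favor — not approved.

Not approved — the Series B shares did not give the required vote.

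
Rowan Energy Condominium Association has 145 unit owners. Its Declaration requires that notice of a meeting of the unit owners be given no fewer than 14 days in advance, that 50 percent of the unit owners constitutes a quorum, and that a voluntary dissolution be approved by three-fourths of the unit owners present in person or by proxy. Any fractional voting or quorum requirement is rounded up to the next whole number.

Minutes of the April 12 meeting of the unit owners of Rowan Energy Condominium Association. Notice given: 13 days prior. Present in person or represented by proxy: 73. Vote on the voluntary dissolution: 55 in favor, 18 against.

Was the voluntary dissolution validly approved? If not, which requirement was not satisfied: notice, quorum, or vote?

Notice: 13 days given; 14 required. Not satisfied.
Quorum: 50% of 145 = 72.50, rounded up to 73; 73 present. Satisfied.
Vote: requires three-fourths of those present (73); 3/4 of 73 = 54.75, rounded up to 55, so 55 needed; 55 in favor. Satisfied.

Invalid — notice requirement not satisfied.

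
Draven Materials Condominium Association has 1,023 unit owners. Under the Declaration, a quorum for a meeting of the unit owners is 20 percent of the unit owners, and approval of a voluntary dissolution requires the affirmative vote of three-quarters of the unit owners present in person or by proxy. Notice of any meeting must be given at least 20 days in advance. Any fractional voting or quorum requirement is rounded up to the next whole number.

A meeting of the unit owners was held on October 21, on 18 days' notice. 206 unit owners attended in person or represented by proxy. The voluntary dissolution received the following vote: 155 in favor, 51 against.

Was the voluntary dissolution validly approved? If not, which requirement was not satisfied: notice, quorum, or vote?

Notice: 18 days given; 20 required. Not satisfied.
Quorum: 20% of 1,023 = 204.60, rounded up to 205; 206 present. Satisfied.
Vote: requires three-fourths of those present (206); 3/4 of 206 = 154.50, rounded up to 155, so 155 needed; 155 in favor. Satisfied.

Invalid — notice requirement not satisfied.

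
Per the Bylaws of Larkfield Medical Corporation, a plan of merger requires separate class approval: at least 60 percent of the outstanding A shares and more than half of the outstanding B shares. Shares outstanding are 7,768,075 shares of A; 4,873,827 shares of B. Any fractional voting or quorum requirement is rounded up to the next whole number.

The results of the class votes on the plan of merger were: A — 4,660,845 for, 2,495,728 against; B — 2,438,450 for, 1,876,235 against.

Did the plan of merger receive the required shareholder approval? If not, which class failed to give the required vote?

A: 3/5 of 7768075 = 4660845; 4,660,845 required, 4,660,845 in favor — approved.
B: a majority of 4873827 is 2436914; 2,436,914 required, 2,438,450 in favor — approved.

Approved — every class gave the required vote.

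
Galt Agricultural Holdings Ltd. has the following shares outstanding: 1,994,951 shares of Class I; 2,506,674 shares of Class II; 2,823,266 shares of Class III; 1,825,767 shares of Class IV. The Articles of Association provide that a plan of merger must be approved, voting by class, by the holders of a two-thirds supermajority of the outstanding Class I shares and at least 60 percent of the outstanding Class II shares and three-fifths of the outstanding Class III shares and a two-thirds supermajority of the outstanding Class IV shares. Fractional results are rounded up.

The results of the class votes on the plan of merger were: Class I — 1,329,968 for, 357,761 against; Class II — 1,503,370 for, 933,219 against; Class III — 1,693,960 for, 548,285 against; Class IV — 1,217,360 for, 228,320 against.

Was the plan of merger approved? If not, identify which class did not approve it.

Class I: 2/3 of 1994951 = 1329967.33, rounded up to 1329968; 1,329,968 required, 1,329,968 in favor — approved.
Class II: 3/5 of 2506674 = 1504004.40, rounded up to 1504005; 1,504,005 required, 1,503,370 in favor — not approved.
Class III: 3/5 of 2823266 = 1693959.60, rounded up to 1693960; 1,693,960 required, 1,693,960 in favor — approved.
Class IV: 2/3 of 1825767 = 1217178; 1,217,178 required, 1,217,360 in favor — approved.

Not approved — the Class II shares did not give the required vote.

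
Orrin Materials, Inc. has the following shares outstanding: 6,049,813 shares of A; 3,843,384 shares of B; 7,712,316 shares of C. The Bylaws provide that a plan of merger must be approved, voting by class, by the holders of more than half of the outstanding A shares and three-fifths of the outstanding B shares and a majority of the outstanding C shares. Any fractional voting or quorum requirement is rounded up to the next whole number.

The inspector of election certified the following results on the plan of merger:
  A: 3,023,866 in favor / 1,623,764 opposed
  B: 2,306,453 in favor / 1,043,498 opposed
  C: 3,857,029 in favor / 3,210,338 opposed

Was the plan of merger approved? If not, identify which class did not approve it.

A: a majority of 6049813 is 3024907; 3,024,907 required, 3,023,866 in favor — not approved.
B: 3/5 of 3843384 = 2306030.40, rounded up to 2306031; 2,306,031 required, 2,306,453 in favor — approved.
C: a majority of 7712316 is 3856159; 3,856,159 required, 3,857,029 in favor — approved.

Not approved — the A shares did not give the required vote.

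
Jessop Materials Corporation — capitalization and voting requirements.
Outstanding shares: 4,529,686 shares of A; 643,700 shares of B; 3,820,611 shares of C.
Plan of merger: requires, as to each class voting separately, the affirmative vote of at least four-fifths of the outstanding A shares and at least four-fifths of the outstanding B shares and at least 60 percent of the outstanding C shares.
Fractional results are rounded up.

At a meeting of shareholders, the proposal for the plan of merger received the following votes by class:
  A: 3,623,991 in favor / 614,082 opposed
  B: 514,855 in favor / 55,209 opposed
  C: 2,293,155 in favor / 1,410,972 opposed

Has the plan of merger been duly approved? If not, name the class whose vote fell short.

A: 4/5 of 4529686 = 3623748.80, rounded up to 3623749; 3,623,749 required, 3,623,991 in favor — approved.
B: 4/5 of 643700 = 514960; 514,960 required, 514,855 in favor — not approved.
C: 3/5 of 3820611 = 2292366.60, rounded up to 2292367; 2,292,367 required, 2,293,155 in favor — approved.

Not approved — the B shares did not give the required vote.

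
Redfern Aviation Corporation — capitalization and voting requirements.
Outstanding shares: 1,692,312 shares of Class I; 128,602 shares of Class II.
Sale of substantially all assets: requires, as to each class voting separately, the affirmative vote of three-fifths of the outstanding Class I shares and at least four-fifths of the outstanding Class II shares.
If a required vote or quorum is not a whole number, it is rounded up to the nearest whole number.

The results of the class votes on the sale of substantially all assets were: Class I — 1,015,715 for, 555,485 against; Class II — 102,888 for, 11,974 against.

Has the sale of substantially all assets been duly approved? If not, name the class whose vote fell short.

Class I: 3/5 of 1692312 = 1015387.20, rounded up to 1015388; 1,015,388 required, 1,015,715 in favor — approved.
Class II: 4/5 of 128602 = 102881.60, rounded up to 102882; 102,882 required, 102,888 in favor — approved.

Approved — every class gave the required vote.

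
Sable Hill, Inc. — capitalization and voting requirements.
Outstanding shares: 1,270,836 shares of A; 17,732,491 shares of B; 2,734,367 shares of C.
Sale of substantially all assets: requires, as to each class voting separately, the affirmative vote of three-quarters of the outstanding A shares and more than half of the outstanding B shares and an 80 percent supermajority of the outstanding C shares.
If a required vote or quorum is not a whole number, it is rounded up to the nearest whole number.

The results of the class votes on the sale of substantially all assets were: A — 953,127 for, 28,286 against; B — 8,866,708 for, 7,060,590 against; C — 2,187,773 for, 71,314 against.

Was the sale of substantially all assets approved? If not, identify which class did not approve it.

Approved — every class gave the required vote.

A: 3/4 of 1270836 = 953127; 953,127 required, 953,127 in favor — approved.
B: a majority of 17732491 is 8866246; 8,866,246 required, 8,866,708 in favor — approved.
C: 4/5 of 2734367 = 2187493.60, rounded up to 2187494; 2,187,494 required, 2,187,773 in favor — approved.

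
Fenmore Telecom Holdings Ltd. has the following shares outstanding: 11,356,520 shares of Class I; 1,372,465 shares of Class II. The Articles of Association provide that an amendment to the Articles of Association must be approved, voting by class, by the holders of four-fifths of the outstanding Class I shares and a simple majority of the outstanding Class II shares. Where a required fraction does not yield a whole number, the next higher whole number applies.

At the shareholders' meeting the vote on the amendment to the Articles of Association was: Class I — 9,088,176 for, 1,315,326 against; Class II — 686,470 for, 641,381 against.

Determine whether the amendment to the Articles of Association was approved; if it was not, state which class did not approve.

Class I: 4/5 of 11356520 = 9085216; 9,085,216 required, 9,088,176 in favor — approved.
Class II: a majority of 1372465 is 686233; 686,233 required, 686,470 in favor — approved.

Approved — every class gave the required vote.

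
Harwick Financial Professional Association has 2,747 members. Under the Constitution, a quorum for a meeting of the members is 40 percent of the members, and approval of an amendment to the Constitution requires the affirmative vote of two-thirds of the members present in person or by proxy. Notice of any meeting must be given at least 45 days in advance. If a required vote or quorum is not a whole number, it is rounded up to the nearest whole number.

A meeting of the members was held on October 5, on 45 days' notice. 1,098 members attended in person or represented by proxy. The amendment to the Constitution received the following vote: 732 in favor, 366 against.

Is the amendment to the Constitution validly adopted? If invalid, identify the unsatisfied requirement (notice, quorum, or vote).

Notice: 45 days given; 45 required. Satisfied.
Quorum: 40% of 2,747 = 1,098.80, rounded up to 1,099; 1,098 present. Not satisfied.
Vote: requires two-thirds of those present (1,098); 2/3 of 1098 = 732, so 732 needed; 732 in favor. Satisfied.

Invalid — quorum requirement not satisfied.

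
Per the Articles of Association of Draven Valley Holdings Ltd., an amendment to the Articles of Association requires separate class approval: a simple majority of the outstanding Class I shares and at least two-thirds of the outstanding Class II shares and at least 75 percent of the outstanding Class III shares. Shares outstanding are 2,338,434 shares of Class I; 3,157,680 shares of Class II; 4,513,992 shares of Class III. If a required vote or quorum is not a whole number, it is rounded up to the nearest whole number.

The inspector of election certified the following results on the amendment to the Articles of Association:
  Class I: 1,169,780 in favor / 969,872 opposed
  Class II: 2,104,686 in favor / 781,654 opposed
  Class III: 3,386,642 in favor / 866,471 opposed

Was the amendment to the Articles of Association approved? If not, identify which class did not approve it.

Class I: a majority of 2338434 is 1169218; 1,169,218 required, 1,169,780 in favor — approved.
Class II: 2/3 of 3157680 = 2105120; 2,105,120 required, 2,104,686 in favor — not approved.
Class III: 3/4 of 4513992 = 3385494; 3,385,494 required, 3,386,642 in favor — approved.

Not approved — the Class II shares did not give the required vote.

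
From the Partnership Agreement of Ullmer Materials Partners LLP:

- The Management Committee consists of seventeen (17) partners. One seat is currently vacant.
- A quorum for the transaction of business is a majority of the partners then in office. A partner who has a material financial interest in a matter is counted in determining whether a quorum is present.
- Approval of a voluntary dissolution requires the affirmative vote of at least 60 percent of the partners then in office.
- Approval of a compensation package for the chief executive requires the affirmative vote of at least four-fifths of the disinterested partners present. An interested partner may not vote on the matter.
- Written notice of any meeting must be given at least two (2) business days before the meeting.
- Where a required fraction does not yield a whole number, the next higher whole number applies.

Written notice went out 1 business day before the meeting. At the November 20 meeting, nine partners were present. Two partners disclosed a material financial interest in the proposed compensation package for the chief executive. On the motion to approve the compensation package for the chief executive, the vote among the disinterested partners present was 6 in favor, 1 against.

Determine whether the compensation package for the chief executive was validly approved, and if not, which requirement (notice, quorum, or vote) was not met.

Notice: 1 business day given; 2 required (1 < 2). Not satisfied.
Quorum: 9 present (interested partners count toward quorum); quorum is 9. Satisfied.
Vote: the compensation package for the chief executive requires four-fifths of the disinterested partners present (9 − 2 = 7). 4/5 of 7 = 5.60, rounded up to 6, so 6 affirmative votes are needed; 6 voted in favor. Satisfied.

Invalid — notice requirement not satisfied.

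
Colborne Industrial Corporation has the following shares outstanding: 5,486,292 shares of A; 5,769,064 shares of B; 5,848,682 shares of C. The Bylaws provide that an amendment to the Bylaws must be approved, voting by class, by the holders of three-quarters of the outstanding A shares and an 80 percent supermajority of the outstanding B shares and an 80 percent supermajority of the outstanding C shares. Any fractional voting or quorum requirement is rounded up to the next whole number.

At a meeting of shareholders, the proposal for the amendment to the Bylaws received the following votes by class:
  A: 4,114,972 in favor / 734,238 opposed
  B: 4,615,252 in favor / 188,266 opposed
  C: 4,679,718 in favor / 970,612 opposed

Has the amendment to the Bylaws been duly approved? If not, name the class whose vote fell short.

A: 3/4 of 5486292 = 4114719; 4,114,719 required, 4,114,972 in favor — approved.
B: 4/5 of 5769064 = 4615251.20, rounded up to 4615252; 4,615,252 required, 4,615,252 in favor — approved.
C: 4/5 of 5848682 = 4678945.60, rounded up to 4678946; 4,678,946 required, 4,679,718 in favor — approved.

Approved — every class gave the required vote.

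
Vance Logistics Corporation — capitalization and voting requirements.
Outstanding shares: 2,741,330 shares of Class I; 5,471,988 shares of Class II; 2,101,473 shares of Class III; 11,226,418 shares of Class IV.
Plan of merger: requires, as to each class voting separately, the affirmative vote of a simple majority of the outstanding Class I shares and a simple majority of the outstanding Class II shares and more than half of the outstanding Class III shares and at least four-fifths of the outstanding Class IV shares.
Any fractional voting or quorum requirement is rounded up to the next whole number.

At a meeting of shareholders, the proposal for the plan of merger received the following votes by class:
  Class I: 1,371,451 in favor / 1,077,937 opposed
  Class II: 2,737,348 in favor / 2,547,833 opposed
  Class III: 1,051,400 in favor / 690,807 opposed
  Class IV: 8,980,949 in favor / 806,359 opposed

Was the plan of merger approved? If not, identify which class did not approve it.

Class I: a majority of 2741330 is 1370666; 1,370,666 required, 1,371,451 in favor — approved.
Class II: a majority of 5471988 is 2735995; 2,735,995 required, 2,737,348 in favor — approved.
Class III: a majority of 2101473 is 1050737; 1,050,737 required, 1,051,400 in favor — approved.
Class IV: 4/5 of 11226418 = 8981134.40, rounded up to 8981135; 8,981,135 required, 8,980,949 in favor — not approved.

Not approved — the Class IV shares did not give the required vote.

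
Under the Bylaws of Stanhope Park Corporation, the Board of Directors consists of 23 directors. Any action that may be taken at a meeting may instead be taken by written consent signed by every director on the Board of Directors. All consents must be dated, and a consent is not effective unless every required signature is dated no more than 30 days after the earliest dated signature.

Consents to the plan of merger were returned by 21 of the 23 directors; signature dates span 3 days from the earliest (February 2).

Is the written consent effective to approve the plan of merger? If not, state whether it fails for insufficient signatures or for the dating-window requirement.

Not effective — insufficient signatures.

Signatures required: the unanimous vote of 23 — unanimous means all 23, so 23 needed; 21 signed. Insufficient.
Dating window: the latest signature is 3 days after the earliest; the limit is 30 days. Within the window.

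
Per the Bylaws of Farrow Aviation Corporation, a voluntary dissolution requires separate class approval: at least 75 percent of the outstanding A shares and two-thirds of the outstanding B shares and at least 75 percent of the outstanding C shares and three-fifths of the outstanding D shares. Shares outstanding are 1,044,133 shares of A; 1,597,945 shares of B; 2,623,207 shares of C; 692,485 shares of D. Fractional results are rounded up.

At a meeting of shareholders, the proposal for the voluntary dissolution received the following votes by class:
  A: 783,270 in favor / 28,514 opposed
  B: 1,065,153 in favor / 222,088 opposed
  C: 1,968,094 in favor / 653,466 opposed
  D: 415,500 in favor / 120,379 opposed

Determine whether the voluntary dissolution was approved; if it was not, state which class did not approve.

A: 3/4 of 1044133 = 783099.75, rounded up to 783100; 783,100 required, 783,270 in favor — approved.
B: 2/3 of 1597945 = 1065296.67, rounded up to 1065297; 1,065,297 required, 1,065,153 in favor — not approved.
C: 3/4 of 2623207 = 1967405.25, rounded up to 1967406; 1,967,406 required, 1,968,094 in favor — approved.
D: 3/5 of 692485 = 415491; 415,491 required, 415,500 in favor — approved.

Not approved — the B shares did not give the required vote.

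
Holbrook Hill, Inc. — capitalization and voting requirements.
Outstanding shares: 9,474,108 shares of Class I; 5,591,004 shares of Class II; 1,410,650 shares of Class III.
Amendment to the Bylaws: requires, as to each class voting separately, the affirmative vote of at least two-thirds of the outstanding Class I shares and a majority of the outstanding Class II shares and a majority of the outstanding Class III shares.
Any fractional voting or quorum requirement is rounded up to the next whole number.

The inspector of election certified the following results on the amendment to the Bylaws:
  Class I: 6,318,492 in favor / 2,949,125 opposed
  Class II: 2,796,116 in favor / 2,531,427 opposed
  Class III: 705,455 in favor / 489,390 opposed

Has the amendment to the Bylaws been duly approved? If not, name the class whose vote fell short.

Approved — every class gave the required vote.

Class I: 2/3 of 9474108 = 6316072; 6,316,072 required, 6,318,492 in favor — approved.
Class II: a majority of 5591004 is 2795503; 2,795,503 required, 2,796,116 in favor — approved.
Class III: a majority of 1410650 is 705326; 705,326 required, 705,455 in favor — approved.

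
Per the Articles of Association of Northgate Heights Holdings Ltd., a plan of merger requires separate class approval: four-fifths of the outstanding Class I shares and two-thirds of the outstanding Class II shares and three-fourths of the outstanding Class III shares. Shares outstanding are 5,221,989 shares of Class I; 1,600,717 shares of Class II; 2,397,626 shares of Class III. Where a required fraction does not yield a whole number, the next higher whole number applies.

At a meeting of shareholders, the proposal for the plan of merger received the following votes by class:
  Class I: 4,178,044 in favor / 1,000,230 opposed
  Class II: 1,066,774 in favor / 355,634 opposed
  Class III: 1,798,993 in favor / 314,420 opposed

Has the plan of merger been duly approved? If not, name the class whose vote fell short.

Not approved — the Class II shares did not give the required vote.

Class I: 4/5 of 5221989 = 4177591.20, rounded up to 4177592; 4,177,592 required, 4,178,044 in favor — approved.
Class II: 2/3 of 1600717 = 1067144.67, rounded up to 1067145; 1,067,145 required, 1,066,774 in favor — not approved.
Class III: 3/4 of 2397626 = 1798219.50, rounded up to 1798220; 1,798,220 required, 1,798,993 in favor — approved.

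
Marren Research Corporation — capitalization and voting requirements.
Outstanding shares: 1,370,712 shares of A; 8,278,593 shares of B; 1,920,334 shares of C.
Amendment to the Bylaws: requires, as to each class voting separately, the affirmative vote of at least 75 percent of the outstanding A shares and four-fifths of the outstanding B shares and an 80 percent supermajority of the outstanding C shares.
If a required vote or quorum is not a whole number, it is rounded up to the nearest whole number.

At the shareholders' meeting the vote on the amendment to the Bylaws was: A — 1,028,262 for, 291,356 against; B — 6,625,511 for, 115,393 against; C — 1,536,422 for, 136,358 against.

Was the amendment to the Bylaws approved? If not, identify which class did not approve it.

Approved — every class gave the required vote.

A: 3/4 of 1370712 = 1028034; 1,028,034 required, 1,028,262 in favor — approved.
B: 4/5 of 8278593 = 6622874.40, rounded up to 6622875; 6,622,875 required, 6,625,511 in favor — approved.
C: 4/5 of 1920334 = 1536267.20, rounded up to 1536268; 1,536,268 required, 1,536,422 in favor — approved.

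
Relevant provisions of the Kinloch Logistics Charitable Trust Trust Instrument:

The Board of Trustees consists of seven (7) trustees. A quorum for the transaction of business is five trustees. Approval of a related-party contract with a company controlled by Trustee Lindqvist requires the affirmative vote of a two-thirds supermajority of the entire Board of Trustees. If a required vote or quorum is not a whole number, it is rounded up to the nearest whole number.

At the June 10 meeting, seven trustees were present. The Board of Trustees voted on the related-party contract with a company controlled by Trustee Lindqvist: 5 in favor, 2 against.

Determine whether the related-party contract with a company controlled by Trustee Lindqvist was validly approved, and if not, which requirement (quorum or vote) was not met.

Valid — all requirements satisfied.

Quorum: 7 present; quorum is 5. Satisfied.
Vote: the related-party contract with a company controlled by Trustee Lindqvist requires two-thirds of the entire Board of Trustees (7). 2/3 of 7 = 4.67, rounded up to 5, so 5 affirmative votes are needed; 5 voted in favor. Satisfied.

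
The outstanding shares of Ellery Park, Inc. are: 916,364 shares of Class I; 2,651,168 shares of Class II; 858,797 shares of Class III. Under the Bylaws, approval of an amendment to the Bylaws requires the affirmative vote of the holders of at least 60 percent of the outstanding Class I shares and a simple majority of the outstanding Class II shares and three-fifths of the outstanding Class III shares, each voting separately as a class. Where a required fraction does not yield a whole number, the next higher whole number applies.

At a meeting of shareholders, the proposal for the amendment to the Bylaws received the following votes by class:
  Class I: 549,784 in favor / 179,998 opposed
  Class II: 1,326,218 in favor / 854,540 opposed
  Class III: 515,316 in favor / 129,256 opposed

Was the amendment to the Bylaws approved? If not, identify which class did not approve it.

Class I: 3/5 of 916364 = 549818.40, rounded up to 549819; 549,819 required, 549,784 in favor — not approved.
Class II: a majority of 2651168 is 1325585; 1,325,585 required, 1,326,218 in favor — approved.
Class III: 3/5 of 858797 = 515278.20, rounded up to 515279; 515,279 required, 515,316 in favor — approved.

Not approved — the Class I shares did not give the required vote.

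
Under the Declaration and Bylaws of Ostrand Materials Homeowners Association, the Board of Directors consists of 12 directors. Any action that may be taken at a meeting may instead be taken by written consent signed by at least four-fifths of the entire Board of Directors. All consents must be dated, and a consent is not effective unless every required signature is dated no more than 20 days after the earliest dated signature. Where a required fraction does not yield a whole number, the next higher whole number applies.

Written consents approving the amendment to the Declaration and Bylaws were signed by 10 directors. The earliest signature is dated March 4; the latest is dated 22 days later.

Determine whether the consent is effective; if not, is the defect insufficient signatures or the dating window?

Not effective — dating-window requirement not satisfied.

Signatures required: at least four-fifths of 12 — 4/5 of 12 = 9.60, rounded up to 10, so 10 needed; 10 signed. Sufficient.
Dating window: the latest signature is 22 days after the earliest; the limit is 20 days. Outside the window.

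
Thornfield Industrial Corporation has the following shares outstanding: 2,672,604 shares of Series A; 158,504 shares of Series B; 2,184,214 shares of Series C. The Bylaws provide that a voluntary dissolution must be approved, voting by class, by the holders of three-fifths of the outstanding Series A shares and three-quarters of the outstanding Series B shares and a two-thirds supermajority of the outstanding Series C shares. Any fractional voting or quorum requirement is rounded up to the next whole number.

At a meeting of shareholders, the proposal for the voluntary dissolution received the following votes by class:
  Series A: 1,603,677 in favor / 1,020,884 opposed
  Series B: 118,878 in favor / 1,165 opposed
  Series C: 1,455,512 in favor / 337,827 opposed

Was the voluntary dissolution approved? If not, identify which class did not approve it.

Not approved — the Series C shares did not give the required vote.

Series A: 3/5 of 2672604 = 1603562.40, rounded up to 1603563; 1,603,563 required, 1,603,677 in favor — approved.
Series B: 3/4 of 158504 = 118878; 118,878 required, 118,878 in favor — approved.
Series C: 2/3 of 2184214 = 1456142.67, rounded up to 1456143; 1,456,143 required, 1,455,512 in favor — not approved.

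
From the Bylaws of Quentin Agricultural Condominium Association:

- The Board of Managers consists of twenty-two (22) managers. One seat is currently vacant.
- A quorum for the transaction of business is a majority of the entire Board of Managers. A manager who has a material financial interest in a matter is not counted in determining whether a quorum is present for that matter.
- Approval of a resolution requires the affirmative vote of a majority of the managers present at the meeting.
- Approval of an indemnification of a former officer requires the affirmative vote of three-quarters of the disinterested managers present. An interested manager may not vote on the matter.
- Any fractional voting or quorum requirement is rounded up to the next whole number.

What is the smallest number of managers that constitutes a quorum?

12

A majority of 22 is 12.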